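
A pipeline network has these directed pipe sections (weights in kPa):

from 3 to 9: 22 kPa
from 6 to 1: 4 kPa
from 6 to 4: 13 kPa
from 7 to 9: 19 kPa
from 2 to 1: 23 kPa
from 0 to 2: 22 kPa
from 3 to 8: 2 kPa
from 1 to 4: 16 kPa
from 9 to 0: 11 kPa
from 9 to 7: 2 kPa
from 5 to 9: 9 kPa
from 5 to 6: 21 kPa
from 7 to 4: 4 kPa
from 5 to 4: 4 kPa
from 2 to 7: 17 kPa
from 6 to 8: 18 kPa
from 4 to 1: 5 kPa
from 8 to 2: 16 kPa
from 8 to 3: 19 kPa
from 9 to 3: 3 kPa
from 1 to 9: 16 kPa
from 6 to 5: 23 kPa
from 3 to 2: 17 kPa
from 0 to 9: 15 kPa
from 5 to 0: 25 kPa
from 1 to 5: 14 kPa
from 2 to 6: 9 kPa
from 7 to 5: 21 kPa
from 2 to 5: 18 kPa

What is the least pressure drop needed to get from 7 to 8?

24 kPa

Shortest distances from 7:
7: 0
4: 4  (via 7)
1: 9  (via 4)
9: 19  (via 7)
5: 21  (via 7)
3: 22  (via 9)
8: 24  (via 3)
Shortest route: 7 → 9 → 3 → 8 = 24 kPa.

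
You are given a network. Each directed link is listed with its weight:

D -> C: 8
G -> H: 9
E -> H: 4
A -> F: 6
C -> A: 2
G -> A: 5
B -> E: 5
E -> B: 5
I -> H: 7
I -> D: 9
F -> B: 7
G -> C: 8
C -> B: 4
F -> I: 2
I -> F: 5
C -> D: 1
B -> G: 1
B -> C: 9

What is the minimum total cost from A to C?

22

Running Dijkstra from A:
A: 0
F: 6  (via A)
I: 8  (via F)
B: 13  (via F)
G: 14  (via B)
H: 15  (via I)
D: 17  (via I)
E: 18  (via B)
C: 22  (via B)
Shortest route: A → F → B → C = 22.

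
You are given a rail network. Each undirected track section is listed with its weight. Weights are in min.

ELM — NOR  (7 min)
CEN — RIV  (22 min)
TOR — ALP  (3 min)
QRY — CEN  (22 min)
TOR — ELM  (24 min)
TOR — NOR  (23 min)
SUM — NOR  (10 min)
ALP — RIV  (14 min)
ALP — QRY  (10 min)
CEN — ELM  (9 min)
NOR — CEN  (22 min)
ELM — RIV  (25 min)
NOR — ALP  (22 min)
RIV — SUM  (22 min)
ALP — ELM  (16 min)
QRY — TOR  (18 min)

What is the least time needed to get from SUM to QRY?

Running Dijkstra from SUM:
SUM: 0
NOR: 10  (via SUM)
ELM: 17  (via NOR)
RIV: 22  (via SUM)
CEN: 26  (via ELM)
ALP: 32  (via NOR)
TOR: 33  (via NOR)
QRY: 42  (via ALP)
Shortest route: SUM–NOR–ALP–QRY = 42 min.

42 min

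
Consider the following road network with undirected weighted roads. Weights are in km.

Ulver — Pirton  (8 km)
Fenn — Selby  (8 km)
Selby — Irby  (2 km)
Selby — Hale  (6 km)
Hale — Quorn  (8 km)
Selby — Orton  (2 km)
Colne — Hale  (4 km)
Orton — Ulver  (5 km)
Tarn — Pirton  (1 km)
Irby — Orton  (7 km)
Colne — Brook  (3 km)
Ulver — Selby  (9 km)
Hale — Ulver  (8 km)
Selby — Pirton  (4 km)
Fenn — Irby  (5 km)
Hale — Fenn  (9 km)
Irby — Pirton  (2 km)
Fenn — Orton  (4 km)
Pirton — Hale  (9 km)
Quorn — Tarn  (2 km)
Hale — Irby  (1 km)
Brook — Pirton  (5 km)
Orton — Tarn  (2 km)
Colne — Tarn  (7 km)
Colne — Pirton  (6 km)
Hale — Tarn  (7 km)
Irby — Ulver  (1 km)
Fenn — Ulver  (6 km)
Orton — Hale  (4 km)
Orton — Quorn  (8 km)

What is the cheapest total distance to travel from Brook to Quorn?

8 km

Candidate routes:
Brook - Pirton - Tarn - Quorn: 5+1+2 = 8
Brook - Colne - Pirton - Tarn - Quorn: 3+6+1+2 = 12
Brook - Colne - Hale - Irby - Pirton - Tarn - Quorn: 3+4+1+2+1+2 = 13
Brook - Colne - Tarn - Quorn: 3+7+2 = 12
The minimum is 8 km via Brook - Pirton - Tarn - Quorn.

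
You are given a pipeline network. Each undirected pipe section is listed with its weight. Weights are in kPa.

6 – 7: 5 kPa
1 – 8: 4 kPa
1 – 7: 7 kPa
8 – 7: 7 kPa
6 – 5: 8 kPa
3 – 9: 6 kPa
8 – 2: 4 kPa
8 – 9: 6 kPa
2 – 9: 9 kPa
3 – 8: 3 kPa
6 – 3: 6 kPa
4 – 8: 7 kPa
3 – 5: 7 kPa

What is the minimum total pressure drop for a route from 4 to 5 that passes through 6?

24 kPa

Shortest 4→6: 4–8–3–6 = 16
Best 6 to 5: 6–5 costing 8
Total via 6: 16 + 8 = 24 kPa.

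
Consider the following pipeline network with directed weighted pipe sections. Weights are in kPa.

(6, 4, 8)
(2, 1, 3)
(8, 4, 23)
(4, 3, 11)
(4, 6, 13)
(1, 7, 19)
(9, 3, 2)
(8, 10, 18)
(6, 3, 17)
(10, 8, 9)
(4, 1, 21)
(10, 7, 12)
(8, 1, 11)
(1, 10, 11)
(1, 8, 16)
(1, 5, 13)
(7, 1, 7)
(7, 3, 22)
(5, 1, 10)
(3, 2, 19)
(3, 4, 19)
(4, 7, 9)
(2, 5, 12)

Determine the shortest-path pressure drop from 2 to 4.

42 kPa

Shortest distances from 2:
2: 0
1: 3  (via 2)
5: 12  (via 2)
10: 14  (via 1)
8: 19  (via 1)
7: 22  (via 1)
4: 42  (via 8)
Shortest route: 2–1–8–4 = 42 kPa.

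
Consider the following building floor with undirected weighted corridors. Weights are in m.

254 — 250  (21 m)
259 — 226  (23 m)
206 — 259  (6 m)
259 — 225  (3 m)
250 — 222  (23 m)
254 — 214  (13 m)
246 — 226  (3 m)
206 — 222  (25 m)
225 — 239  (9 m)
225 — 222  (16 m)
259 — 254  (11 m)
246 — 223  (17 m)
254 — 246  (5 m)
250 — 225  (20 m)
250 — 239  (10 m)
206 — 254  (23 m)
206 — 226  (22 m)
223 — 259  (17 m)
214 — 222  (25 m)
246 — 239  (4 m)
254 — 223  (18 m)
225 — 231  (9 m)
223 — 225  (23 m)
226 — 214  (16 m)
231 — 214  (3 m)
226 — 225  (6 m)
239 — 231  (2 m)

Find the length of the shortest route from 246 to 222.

25 m

Shortest distances from 246:
246: 0
226: 3  (via 246)
239: 4  (via 246)
254: 5  (via 246)
231: 6  (via 239)
214: 9  (via 231)
225: 9  (via 226)
259: 12  (via 225)
250: 14  (via 239)
223: 17  (via 246)
206: 18  (via 259)
222: 25  (via 225)
Shortest route: 246–226–225–222 = 25 m.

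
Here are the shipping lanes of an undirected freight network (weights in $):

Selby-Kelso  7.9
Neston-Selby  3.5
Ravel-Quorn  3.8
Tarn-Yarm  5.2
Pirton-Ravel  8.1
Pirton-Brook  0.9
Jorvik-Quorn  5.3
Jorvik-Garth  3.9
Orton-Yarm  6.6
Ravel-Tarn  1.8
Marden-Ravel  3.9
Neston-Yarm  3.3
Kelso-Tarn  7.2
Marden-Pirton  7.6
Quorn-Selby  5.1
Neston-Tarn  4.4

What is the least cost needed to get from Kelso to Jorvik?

Settle nodes by increasing distance from Kelso:
Kelso: 0
Tarn: 7.2  (via Kelso)
Selby: 7.9  (via Kelso)
Ravel: 9  (via Tarn)
Neston: 11.4  (via Selby)
Yarm: 12.4  (via Tarn)
Quorn: 12.8  (via Ravel)
Marden: 12.9  (via Ravel)
Pirton: 17.1  (via Ravel)
Brook: 18  (via Pirton)
Jorvik: 18.1  (via Quorn)
Shortest route: Kelso–Tarn–Ravel–Quorn–Jorvik = $18.1.

$18.1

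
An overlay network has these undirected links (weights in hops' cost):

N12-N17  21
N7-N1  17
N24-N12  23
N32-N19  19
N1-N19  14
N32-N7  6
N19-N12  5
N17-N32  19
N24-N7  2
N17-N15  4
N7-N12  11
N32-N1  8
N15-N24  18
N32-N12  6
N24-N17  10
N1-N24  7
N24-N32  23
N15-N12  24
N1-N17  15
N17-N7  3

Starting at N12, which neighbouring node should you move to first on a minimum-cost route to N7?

N7

Compare a few routes:
N12–N7: 11 = 11
N12–N32–N7: 6+6 = 12
N12–N32–N1–N24–N7: 6+8+7+2 = 23
Cheapest is N12–N7 at 11 hops' cost.
So from N12 the first move is to N7.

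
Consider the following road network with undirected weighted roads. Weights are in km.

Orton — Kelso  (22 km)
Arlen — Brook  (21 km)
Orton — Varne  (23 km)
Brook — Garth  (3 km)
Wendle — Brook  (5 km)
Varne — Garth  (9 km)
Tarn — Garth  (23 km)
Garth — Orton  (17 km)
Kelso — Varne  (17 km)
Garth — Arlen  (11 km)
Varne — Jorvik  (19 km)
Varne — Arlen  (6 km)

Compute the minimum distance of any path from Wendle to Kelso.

34 km

Settle nodes by increasing distance from Wendle:
Wendle: 0
Brook: 5  (via Wendle)
Garth: 8  (via Brook)
Varne: 17  (via Garth)
Arlen: 19  (via Garth)
Orton: 25  (via Garth)
Tarn: 31  (via Garth)
Kelso: 34  (via Varne)
Shortest route: Wendle → Brook → Garth → Varne → Kelso = 34 km.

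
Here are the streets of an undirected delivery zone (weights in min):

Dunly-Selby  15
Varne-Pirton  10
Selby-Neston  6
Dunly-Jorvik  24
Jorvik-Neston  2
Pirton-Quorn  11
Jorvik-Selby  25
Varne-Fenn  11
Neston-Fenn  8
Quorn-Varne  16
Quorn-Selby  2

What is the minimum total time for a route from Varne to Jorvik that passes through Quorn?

26 min

Shortest Varne→Quorn: Varne–Quorn = 16
Best Quorn to Jorvik: Quorn–Selby–Neston–Jorvik costing 10
Total via Quorn: 16 + 10 = 26 min.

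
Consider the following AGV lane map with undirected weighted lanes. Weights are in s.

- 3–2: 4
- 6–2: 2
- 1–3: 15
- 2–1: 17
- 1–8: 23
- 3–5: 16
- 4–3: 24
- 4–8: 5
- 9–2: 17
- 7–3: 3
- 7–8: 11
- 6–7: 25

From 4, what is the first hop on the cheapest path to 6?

Enumerating some paths:
4 → 3 → 2 → 6: 24+4+2 = 30
4 → 8 → 7 → 3 → 2 → 6: 5+11+3+4+2 = 25
The minimum is 25 s via 4 → 8 → 7 → 3 → 2 → 6.
So from 4 the first move is to 8.

8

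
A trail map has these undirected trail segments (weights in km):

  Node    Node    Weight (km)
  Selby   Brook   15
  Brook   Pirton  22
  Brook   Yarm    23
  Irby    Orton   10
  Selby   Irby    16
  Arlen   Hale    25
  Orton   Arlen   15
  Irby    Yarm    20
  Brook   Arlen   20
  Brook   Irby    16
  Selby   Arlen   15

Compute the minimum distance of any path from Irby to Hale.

Candidate routes:
Irby–Orton–Arlen–Hale: 10+15+25 = 50
Irby–Selby–Arlen–Hale: 16+15+25 = 56
The minimum is 50 km via Irby–Orton–Arlen–Hale.

50 km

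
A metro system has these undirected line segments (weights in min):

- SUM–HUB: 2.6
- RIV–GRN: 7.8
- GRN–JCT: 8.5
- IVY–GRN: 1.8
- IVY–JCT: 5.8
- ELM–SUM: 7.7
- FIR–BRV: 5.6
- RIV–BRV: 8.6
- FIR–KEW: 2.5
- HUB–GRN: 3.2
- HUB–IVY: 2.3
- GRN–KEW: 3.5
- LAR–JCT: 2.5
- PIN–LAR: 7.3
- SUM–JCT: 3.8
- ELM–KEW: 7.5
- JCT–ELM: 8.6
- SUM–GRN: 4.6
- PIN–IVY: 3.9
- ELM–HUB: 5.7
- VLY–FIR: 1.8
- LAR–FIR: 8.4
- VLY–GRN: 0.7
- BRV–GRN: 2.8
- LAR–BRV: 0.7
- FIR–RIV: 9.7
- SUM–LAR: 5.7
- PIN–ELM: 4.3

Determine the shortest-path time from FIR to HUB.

5.7 min

Running Dijkstra from FIR:
FIR: 0
VLY: 1.8  (via FIR)
GRN: 2.5  (via VLY)
KEW: 2.5  (via FIR)
IVY: 4.3  (via GRN)
BRV: 5.3  (via GRN)
HUB: 5.7  (via GRN)
Shortest route: FIR → VLY → GRN → HUB = 5.7 min.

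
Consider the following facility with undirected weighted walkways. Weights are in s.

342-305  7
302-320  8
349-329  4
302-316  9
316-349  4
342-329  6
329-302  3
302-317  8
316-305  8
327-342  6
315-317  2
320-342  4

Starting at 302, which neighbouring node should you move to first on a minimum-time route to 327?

329

Compare a few routes:
302–320–342–327: 8+4+6 = 18
302–316–349–329–342–327: 9+4+4+6+6 = 29
302–329–342–327: 3+6+6 = 15
The minimum is 15 s via 302–329–342–327.
So from 302 the first move is to 329.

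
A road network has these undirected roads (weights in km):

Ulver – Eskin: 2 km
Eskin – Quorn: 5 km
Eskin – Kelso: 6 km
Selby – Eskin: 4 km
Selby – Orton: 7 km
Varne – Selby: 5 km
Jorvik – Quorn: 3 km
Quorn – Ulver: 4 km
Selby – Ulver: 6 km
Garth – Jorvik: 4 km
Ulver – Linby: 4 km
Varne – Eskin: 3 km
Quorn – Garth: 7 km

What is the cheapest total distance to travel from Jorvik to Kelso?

14 km

Candidate routes:
Jorvik - Quorn - Ulver - Eskin - Kelso: 3+4+2+6 = 15
Jorvik - Quorn - Eskin - Kelso: 3+5+6 = 14
The minimum is 14 km via Jorvik - Quorn - Eskin - Kelso.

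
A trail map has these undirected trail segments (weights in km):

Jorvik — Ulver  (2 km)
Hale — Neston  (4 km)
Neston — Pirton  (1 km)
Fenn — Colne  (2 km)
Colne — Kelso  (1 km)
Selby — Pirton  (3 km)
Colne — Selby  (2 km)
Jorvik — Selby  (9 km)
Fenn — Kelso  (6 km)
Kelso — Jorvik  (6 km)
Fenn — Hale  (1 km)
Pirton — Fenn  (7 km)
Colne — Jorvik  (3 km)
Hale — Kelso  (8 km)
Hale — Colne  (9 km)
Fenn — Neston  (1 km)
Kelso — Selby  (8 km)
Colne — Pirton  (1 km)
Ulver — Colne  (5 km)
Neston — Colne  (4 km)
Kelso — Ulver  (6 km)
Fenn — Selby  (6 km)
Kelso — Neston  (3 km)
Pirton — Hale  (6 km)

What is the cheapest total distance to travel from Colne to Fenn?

2 km

Settle nodes by increasing distance from Colne:
Colne: 0
Pirton: 1  (via Colne)
Kelso: 1  (via Colne)
Selby: 2  (via Colne)
Fenn: 2  (via Colne)
Shortest route: Colne → Fenn = 2 km.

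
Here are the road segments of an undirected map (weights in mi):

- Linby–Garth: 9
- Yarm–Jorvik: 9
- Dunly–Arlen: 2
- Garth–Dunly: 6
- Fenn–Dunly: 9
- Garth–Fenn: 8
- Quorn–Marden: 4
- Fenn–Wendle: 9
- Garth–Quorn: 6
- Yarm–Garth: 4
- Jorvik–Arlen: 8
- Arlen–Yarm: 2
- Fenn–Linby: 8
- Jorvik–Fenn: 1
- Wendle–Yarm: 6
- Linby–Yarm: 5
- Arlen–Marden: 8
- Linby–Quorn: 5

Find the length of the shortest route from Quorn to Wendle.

16 mi

Candidate routes:
Quorn–Linby–Fenn–Wendle: 5+8+9 = 22
Quorn–Garth–Dunly–Arlen–Yarm–Wendle: 6+6+2+2+6 = 22
Quorn–Marden–Arlen–Yarm–Wendle: 4+8+2+6 = 20
Quorn–Linby–Yarm–Wendle: 5+5+6 = 16
Cheapest is Quorn–Linby–Yarm–Wendle at 16 mi.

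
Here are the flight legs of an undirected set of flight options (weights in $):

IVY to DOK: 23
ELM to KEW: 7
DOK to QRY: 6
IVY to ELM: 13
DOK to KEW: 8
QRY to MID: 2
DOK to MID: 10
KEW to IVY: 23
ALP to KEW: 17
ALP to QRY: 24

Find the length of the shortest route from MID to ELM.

Candidate routes:
MID → QRY → DOK → IVY → ELM: 2+6+23+13 = 44
MID → QRY → DOK → KEW → ELM: 2+6+8+7 = 23
MID → DOK → KEW → ELM: 10+8+7 = 25
Cheapest is MID → QRY → DOK → KEW → ELM at $23.

$23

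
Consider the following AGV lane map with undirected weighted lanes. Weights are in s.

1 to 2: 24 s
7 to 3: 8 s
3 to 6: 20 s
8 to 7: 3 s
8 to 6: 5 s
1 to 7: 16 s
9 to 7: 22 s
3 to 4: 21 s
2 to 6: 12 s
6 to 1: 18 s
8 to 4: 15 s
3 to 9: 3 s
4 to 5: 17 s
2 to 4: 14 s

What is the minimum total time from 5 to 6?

37 s

Settle nodes by increasing distance from 5:
5: 0
4: 17  (via 5)
2: 31  (via 4)
8: 32  (via 4)
7: 35  (via 8)
6: 37  (via 8)
Shortest route: 5 → 4 → 8 → 6 = 37 s.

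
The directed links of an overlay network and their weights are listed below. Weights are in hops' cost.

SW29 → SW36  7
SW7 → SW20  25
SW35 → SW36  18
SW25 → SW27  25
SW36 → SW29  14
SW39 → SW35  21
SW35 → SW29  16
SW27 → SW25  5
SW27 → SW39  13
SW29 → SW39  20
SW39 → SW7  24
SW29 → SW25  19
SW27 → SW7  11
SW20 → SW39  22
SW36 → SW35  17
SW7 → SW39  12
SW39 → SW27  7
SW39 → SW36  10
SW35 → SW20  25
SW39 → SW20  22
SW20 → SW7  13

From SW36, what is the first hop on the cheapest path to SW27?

Compare a few routes:
SW36 → SW35 → SW20 → SW39 → SW27: 17+25+22+7 = 71
SW36 → SW29 → SW25 → SW27: 14+19+25 = 58
SW36 → SW35 → SW29 → SW39 → SW27: 17+16+20+7 = 60
SW36 → SW29 → SW39 → SW27: 14+20+7 = 41
The minimum is 41 hops' cost via SW36 → SW29 → SW39 → SW27.
So from SW36 the first move is to SW29.

SW29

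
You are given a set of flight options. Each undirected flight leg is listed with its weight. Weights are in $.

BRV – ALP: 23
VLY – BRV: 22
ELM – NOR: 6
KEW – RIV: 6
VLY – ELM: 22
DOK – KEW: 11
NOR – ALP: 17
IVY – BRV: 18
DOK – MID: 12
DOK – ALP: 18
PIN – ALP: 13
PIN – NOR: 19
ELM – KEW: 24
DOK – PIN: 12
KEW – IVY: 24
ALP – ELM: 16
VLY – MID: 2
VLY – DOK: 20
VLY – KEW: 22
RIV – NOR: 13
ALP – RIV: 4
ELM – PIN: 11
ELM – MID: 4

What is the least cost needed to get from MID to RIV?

Candidate routes:
MID–ELM–NOR–RIV: 4+6+13 = 23
MID–ELM–ALP–RIV: 4+16+4 = 24
Cheapest is MID–ELM–NOR–RIV at $23.

$23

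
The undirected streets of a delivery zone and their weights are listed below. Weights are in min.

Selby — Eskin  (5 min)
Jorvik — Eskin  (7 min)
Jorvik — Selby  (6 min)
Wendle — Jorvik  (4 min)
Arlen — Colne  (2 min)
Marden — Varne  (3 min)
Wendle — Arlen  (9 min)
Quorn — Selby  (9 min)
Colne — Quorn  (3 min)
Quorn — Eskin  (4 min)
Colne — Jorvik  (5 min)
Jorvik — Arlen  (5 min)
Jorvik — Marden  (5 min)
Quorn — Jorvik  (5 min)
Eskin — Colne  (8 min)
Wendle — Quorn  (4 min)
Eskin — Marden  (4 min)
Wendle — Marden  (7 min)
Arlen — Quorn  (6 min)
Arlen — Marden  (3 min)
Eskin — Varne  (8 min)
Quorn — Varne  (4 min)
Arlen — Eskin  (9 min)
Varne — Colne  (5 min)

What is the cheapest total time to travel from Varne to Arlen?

6 min

Running Dijkstra from Varne:
Varne: 0
Marden: 3  (via Varne)
Quorn: 4  (via Varne)
Colne: 5  (via Varne)
Arlen: 6  (via Marden)
Shortest route: Varne–Marden–Arlen = 6 min.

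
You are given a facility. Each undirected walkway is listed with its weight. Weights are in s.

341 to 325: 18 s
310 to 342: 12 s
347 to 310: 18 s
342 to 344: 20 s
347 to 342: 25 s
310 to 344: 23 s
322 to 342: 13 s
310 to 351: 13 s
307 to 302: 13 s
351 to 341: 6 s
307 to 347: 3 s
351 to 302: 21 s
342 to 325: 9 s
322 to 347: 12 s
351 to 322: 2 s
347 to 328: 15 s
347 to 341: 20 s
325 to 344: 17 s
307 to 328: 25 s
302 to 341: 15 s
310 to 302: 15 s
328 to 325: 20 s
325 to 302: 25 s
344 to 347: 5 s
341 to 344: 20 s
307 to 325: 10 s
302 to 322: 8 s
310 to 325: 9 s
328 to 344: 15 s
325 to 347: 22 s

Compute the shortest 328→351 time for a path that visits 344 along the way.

Shortest 328→344: 328–344 = 15
Best 344 to 351: 344–347–322–351 costing 19
Total via 344: 15 + 19 = 34 s.

34 s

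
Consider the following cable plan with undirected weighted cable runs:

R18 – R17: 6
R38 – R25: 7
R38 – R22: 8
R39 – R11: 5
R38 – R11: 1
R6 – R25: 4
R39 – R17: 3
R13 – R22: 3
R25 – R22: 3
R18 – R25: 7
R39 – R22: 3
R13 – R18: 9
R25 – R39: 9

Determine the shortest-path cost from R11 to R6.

Compare a few routes:
R11 → R38 → R22 → R25 → R6: 1+8+3+4 = 16
R11 → R39 → R22 → R25 → R6: 5+3+3+4 = 15
R11 → R39 → R25 → R6: 5+9+4 = 18
R11 → R38 → R25 → R6: 1+7+4 = 12
The minimum is 12 via R11 → R38 → R25 → R6.

12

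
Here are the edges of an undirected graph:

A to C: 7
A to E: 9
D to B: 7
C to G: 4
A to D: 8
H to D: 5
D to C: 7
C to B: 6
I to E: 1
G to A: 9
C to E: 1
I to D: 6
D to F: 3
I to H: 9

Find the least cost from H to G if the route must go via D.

16

Best H to D: H → D costing 5
Best D to G: D → C → G costing 11
Total via D: 5 + 11 = 16.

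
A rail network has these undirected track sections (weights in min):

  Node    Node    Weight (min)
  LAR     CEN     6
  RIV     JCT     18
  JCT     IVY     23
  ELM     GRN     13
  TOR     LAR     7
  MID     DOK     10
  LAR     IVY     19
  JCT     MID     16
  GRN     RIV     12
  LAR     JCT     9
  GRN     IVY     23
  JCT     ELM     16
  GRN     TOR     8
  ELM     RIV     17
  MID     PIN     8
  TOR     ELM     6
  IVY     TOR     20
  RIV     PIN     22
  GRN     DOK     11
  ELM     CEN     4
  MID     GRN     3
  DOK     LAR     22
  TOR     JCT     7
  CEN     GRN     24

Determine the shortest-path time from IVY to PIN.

34 min

Compare a few routes:
IVY → TOR → GRN → MID → PIN: 20+8+3+8 = 39
IVY → GRN → MID → PIN: 23+3+8 = 34
IVY → LAR → TOR → GRN → MID → PIN: 19+7+8+3+8 = 45
Cheapest is IVY → GRN → MID → PIN at 34 min.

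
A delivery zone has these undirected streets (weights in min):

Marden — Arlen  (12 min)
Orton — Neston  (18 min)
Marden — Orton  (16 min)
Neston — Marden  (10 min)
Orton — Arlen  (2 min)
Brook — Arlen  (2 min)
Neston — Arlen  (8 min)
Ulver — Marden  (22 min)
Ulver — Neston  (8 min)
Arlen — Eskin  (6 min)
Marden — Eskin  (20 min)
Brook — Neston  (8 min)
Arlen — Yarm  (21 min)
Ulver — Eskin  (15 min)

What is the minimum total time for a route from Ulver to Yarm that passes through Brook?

39 min

Best Ulver to Brook: Ulver–Neston–Brook costing 16
Shortest Brook→Yarm: Brook–Arlen–Yarm = 23
Total via Brook: 16 + 23 = 39 min.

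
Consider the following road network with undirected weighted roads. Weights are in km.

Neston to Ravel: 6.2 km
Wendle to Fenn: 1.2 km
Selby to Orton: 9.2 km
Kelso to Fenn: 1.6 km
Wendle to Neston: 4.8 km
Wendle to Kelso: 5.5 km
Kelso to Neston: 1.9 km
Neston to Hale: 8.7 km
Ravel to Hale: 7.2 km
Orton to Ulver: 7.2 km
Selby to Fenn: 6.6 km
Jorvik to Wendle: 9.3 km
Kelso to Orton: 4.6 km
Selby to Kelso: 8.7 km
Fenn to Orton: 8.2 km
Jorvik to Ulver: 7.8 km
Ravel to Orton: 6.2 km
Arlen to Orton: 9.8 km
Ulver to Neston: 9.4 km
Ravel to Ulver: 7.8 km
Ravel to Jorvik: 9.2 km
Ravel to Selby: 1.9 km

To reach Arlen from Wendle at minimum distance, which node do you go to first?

Fenn

Candidate routes:
Wendle - Fenn - Kelso - Orton - Arlen: 1.2+1.6+4.6+9.8 = 17.2
Wendle - Fenn - Orton - Arlen: 1.2+8.2+9.8 = 19.2
Cheapest is Wendle - Fenn - Kelso - Orton - Arlen at 17.2 km.
So from Wendle the first move is to Fenn.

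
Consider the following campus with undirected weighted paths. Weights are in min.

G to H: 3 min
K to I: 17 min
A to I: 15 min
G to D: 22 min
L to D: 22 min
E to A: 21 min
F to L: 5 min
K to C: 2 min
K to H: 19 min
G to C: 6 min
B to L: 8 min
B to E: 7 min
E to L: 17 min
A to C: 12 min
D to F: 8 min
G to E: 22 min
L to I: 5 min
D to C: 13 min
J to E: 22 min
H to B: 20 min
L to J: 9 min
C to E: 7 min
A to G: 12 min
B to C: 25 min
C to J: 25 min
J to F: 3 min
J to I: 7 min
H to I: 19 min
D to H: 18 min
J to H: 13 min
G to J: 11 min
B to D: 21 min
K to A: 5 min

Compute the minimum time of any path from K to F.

22 min

Enumerating some paths:
K → C → G → J → F: 2+6+11+3 = 22
K → C → D → F: 2+13+8 = 23
K → C → G → H → J → F: 2+6+3+13+3 = 27
The minimum is 22 min via K → C → G → J → F.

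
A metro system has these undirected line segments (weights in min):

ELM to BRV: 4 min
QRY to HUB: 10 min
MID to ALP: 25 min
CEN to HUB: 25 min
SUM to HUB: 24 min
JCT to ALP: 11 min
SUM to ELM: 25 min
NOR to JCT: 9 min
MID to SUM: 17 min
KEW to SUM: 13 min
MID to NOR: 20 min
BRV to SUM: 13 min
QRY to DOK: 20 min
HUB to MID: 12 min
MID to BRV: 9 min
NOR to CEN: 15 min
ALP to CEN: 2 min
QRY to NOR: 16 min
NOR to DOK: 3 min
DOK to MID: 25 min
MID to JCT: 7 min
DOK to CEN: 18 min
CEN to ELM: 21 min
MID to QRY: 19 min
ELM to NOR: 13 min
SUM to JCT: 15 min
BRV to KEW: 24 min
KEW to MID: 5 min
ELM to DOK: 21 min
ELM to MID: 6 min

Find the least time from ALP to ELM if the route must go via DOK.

36 min

Best ALP to DOK: ALP → CEN → DOK costing 20
Shortest DOK→ELM: DOK → NOR → ELM = 16
Total via DOK: 20 + 16 = 36 min.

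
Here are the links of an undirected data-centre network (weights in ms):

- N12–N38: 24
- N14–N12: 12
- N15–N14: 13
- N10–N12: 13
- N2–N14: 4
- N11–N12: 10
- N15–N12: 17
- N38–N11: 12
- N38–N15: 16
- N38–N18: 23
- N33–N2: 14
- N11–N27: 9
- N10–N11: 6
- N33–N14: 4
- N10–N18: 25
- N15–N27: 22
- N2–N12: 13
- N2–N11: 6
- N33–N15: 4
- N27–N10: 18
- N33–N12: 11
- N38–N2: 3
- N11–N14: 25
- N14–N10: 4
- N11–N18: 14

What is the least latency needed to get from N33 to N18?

28 ms

Running Dijkstra from N33:
N33: 0
N15: 4  (via N33)
N14: 4  (via N33)
N2: 8  (via N14)
N10: 8  (via N14)
N38: 11  (via N2)
N12: 11  (via N33)
N11: 14  (via N2)
N27: 23  (via N11)
N18: 28  (via N11)
Shortest route: N33 → N14 → N2 → N11 → N18 = 28 ms.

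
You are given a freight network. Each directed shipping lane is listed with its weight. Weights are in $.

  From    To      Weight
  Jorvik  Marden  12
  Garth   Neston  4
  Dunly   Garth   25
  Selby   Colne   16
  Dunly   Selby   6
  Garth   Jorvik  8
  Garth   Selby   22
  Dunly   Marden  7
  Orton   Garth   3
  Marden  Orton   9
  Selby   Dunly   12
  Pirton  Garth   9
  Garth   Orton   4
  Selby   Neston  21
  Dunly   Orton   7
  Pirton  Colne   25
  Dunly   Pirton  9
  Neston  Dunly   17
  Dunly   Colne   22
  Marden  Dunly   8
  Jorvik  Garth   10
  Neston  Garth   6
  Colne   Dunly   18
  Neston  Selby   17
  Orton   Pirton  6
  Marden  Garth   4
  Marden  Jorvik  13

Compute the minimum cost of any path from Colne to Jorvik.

$36

Settle nodes by increasing distance from Colne:
Colne: 0
Dunly: 18  (via Colne)
Selby: 24  (via Dunly)
Marden: 25  (via Dunly)
Orton: 25  (via Dunly)
Pirton: 27  (via Dunly)
Garth: 28  (via Orton)
Neston: 32  (via Garth)
Jorvik: 36  (via Garth)
Shortest route: Colne–Dunly–Orton–Garth–Jorvik = $36.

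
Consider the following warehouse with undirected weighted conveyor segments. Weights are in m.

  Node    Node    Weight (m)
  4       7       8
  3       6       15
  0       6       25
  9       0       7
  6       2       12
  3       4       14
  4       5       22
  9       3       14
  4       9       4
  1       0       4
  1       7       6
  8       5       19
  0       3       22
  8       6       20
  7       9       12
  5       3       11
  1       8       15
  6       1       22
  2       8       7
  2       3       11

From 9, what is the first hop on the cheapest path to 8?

Compare a few routes:
9–0–1–8: 7+4+15 = 26
9–4–7–1–8: 4+8+6+15 = 33
9–3–2–8: 14+11+7 = 32
9–7–1–8: 12+6+15 = 33
Cheapest is 9–0–1–8 at 26 m.
So from 9 the first move is to 0.

0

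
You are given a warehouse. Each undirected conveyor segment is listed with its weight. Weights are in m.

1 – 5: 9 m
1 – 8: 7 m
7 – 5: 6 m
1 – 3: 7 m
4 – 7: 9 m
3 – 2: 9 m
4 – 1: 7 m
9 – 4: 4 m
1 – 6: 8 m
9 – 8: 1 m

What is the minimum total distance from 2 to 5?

25 m

Settle nodes by increasing distance from 2:
2: 0
3: 9  (via 2)
1: 16  (via 3)
4: 23  (via 1)
8: 23  (via 1)
6: 24  (via 1)
9: 24  (via 8)
5: 25  (via 1)
Shortest route: 2–3–1–5 = 25 m.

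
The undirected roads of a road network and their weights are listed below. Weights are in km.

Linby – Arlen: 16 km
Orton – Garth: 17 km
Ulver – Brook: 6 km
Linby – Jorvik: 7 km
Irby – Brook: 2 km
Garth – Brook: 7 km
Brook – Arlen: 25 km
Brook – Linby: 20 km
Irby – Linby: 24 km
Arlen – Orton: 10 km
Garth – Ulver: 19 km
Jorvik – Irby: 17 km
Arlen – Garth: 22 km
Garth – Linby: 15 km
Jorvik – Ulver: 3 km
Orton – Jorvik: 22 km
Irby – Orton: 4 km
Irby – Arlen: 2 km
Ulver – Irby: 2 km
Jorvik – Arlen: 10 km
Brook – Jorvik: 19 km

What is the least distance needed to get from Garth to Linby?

15 km

Candidate routes:
Garth–Linby: 15 = 15
Garth–Brook–Irby–Ulver–Jorvik–Linby: 7+2+2+3+7 = 21
Garth–Brook–Linby: 7+20 = 27
Garth–Brook–Ulver–Jorvik–Linby: 7+6+3+7 = 23
Cheapest is Garth–Linby at 15 km.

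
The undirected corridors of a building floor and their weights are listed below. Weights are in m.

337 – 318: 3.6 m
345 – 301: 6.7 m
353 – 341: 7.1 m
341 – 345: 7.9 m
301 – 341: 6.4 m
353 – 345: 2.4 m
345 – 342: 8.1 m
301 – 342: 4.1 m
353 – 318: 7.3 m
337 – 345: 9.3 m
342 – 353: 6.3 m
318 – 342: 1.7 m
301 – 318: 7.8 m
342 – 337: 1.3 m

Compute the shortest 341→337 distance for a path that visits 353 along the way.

14.7 m

Shortest 341→353: 341–353 = 7.1
Best 353 to 337: 353–342–337 costing 7.6
Total via 353: 7.1 + 7.6 = 14.7 m.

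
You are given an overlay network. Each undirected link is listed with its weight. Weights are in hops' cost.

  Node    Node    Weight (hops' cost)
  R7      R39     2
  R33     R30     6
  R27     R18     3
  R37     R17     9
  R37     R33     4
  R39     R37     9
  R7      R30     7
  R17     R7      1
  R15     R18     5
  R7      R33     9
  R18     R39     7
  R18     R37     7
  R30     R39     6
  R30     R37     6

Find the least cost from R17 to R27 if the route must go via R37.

19 hops' cost

Shortest R17→R37: R17–R37 = 9
Shortest R37→R27: R37–R18–R27 = 10
Total via R37: 9 + 10 = 19 hops' cost.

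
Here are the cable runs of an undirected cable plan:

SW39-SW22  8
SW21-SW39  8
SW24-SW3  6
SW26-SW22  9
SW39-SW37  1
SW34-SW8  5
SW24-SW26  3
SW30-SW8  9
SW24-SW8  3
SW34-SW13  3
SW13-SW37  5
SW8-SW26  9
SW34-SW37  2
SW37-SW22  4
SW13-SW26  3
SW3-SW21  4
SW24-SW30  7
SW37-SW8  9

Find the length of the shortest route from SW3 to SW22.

Compare a few routes:
SW3 → SW21 → SW39 → SW22: 4+8+8 = 20
SW3 → SW21 → SW39 → SW37 → SW22: 4+8+1+4 = 17
SW3 → SW24 → SW8 → SW34 → SW37 → SW22: 6+3+5+2+4 = 20
SW3 → SW24 → SW26 → SW22: 6+3+9 = 18
Cheapest is SW3 → SW21 → SW39 → SW37 → SW22 at 17.

17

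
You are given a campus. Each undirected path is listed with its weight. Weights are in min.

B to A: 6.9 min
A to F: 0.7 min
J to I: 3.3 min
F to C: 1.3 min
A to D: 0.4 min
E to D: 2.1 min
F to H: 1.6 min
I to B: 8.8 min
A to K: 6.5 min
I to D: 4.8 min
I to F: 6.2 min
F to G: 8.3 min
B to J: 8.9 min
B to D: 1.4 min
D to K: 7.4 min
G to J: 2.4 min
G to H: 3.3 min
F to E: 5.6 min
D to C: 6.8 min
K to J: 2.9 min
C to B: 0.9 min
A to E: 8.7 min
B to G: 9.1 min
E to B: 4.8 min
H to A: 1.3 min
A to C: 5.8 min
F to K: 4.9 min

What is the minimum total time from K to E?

Enumerating some paths:
K - A - D - E: 6.5+0.4+2.1 = 9
K - F - A - D - E: 4.9+0.7+0.4+2.1 = 8.1
K - D - E: 7.4+2.1 = 9.5
The minimum is 8.1 min via K - F - A - D - E.

8.1 min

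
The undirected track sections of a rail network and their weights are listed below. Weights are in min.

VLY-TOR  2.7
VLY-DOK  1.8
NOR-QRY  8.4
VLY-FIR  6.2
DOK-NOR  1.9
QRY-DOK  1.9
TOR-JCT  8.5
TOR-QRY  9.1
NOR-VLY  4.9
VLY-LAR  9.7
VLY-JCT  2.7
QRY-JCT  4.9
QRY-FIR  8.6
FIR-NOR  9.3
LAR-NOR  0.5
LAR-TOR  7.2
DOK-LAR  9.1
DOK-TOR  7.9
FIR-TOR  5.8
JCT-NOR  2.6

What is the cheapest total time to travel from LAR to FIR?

9.8 min

Candidate routes:
LAR - NOR - FIR: 0.5+9.3 = 9.8
LAR - NOR - DOK - VLY - FIR: 0.5+1.9+1.8+6.2 = 10.4
Cheapest is LAR - NOR - FIR at 9.8 min.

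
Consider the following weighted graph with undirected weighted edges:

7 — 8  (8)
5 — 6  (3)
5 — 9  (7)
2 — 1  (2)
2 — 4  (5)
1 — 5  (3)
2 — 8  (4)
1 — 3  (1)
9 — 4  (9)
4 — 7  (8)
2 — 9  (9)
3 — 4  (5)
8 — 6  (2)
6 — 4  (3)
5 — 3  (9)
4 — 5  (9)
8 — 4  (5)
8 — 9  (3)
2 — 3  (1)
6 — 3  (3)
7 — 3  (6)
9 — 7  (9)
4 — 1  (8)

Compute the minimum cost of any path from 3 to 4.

Shortest distances from 3:
3: 0
1: 1  (via 3)
2: 1  (via 3)
6: 3  (via 3)
5: 4  (via 1)
4: 5  (via 3)
Shortest route: 3–4 = 5.

5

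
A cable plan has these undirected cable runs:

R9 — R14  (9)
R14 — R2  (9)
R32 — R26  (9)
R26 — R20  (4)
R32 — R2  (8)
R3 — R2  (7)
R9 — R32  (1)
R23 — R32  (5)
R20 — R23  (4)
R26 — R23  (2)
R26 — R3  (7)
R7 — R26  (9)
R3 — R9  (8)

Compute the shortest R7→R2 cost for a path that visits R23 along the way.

24

Best R7 to R23: R7 → R26 → R23 costing 11
Shortest R23→R2: R23 → R32 → R2 = 13
Total via R23: 11 + 13 = 24.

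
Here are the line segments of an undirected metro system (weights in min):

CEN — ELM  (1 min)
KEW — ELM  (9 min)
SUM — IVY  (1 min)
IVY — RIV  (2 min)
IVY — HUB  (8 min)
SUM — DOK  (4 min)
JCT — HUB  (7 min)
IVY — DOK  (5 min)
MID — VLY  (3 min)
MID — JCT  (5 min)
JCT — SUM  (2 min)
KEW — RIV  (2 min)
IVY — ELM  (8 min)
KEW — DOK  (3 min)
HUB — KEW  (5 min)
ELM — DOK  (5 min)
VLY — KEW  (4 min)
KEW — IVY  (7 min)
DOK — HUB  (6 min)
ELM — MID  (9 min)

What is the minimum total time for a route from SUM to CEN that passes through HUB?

21 min

Best SUM to HUB: SUM–IVY–HUB costing 9
Best HUB to CEN: HUB–DOK–ELM–CEN costing 12
Total via HUB: 9 + 12 = 21 min.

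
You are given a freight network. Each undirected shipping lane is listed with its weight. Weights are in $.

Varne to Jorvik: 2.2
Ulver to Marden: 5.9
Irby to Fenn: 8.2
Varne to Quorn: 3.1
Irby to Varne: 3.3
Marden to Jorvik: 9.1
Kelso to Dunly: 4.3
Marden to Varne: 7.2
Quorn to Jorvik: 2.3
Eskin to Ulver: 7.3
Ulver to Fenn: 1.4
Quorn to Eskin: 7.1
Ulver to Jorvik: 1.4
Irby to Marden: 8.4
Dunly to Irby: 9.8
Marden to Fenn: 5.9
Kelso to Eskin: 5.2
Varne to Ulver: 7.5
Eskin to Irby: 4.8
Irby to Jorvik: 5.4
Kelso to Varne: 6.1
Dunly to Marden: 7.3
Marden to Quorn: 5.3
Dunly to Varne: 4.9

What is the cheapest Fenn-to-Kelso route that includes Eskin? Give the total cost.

Best Fenn to Eskin: Fenn → Ulver → Eskin costing 8.7
Best Eskin to Kelso: Eskin → Kelso costing 5.2
Total via Eskin: 8.7 + 5.2 = $13.9.

$13.9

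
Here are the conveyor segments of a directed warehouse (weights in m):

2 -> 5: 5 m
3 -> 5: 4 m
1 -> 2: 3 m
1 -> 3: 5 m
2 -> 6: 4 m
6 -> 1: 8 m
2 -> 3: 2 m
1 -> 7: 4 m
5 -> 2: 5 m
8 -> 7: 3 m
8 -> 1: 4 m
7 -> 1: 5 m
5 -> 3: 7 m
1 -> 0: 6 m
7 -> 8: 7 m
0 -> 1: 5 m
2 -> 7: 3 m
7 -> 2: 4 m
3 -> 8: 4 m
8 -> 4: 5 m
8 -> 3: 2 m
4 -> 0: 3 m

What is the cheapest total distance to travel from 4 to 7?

Shortest distances from 4:
4: 0
0: 3  (via 4)
1: 8  (via 0)
2: 11  (via 1)
7: 12  (via 1)
Shortest route: 4 → 0 → 1 → 7 = 12 m.

12 m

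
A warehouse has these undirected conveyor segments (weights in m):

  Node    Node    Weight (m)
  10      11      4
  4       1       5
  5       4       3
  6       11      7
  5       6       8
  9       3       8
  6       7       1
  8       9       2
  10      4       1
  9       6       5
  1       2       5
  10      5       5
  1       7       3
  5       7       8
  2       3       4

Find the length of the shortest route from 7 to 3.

12 m

Settle nodes by increasing distance from 7:
7: 0
6: 1  (via 7)
1: 3  (via 7)
9: 6  (via 6)
2: 8  (via 1)
4: 8  (via 1)
5: 8  (via 7)
8: 8  (via 9)
11: 8  (via 6)
10: 9  (via 4)
3: 12  (via 2)
Shortest route: 7 → 1 → 2 → 3 = 12 m.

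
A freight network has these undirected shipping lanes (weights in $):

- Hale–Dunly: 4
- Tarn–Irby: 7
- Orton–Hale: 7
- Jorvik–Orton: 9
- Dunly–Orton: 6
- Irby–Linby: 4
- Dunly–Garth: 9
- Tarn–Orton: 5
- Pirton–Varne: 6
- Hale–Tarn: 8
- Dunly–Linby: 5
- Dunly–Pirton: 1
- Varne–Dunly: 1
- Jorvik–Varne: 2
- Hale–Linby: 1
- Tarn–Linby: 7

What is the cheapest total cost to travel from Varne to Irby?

Candidate routes:
Varne - Pirton - Dunly - Hale - Linby - Irby: 6+1+4+1+4 = 16
Varne - Dunly - Linby - Irby: 1+5+4 = 10
Varne - Pirton - Dunly - Linby - Irby: 6+1+5+4 = 16
The minimum is $10 via Varne - Dunly - Linby - Irby.

$10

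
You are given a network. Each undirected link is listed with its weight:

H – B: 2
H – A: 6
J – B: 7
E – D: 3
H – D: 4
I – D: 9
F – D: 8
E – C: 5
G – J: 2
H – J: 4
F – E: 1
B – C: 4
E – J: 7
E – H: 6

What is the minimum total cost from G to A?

Candidate routes:
G - J - B - H - A: 2+7+2+6 = 17
G - J - H - A: 2+4+6 = 12
Cheapest is G - J - H - A at 12.

12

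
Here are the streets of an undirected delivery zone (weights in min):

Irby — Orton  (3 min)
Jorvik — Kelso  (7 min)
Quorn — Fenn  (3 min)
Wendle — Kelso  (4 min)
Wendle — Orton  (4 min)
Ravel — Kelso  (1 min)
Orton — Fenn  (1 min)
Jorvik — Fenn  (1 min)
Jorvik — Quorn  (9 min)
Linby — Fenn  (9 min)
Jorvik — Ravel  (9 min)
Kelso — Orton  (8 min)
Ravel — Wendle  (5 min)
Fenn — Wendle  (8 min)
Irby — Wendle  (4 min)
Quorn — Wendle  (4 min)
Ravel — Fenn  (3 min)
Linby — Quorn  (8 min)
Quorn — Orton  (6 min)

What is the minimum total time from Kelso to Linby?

13 min

Candidate routes:
Kelso → Ravel → Fenn → Linby: 1+3+9 = 13
Kelso → Ravel → Fenn → Quorn → Linby: 1+3+3+8 = 15
The minimum is 13 min via Kelso → Ravel → Fenn → Linby.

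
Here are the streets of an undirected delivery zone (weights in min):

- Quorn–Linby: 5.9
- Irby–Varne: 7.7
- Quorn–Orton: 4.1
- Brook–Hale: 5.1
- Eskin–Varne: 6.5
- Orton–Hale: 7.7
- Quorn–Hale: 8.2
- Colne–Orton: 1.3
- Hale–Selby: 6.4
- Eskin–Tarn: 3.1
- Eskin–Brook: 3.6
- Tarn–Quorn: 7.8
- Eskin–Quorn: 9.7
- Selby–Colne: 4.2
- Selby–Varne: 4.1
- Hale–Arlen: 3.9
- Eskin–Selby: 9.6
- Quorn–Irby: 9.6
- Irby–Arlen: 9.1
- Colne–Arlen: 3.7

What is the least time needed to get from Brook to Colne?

12.7 min

Settle nodes by increasing distance from Brook:
Brook: 0
Eskin: 3.6  (via Brook)
Hale: 5.1  (via Brook)
Tarn: 6.7  (via Eskin)
Arlen: 9  (via Hale)
Varne: 10.1  (via Eskin)
Selby: 11.5  (via Hale)
Colne: 12.7  (via Arlen)
Shortest route: Brook–Hale–Arlen–Colne = 12.7 min.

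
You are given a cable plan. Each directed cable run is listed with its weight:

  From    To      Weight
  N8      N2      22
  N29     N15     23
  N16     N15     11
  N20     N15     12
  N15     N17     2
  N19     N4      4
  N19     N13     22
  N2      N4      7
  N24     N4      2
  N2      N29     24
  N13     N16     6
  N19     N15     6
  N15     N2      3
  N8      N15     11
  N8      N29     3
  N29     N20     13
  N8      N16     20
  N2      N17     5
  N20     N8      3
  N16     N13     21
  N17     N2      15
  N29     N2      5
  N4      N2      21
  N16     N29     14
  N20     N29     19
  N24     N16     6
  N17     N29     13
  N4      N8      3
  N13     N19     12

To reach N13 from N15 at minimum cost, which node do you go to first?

Candidate routes:
N15 → N17 → N29 → N20 → N8 → N16 → N13: 2+13+13+3+20+21 = 72
N15 → N17 → N29 → N2 → N4 → N8 → N16 → N13: 2+13+5+7+3+20+21 = 71
N15 → N2 → N4 → N8 → N16 → N13: 3+7+3+20+21 = 54
N15 → N17 → N2 → N4 → N8 → N16 → N13: 2+15+7+3+20+21 = 68
The minimum is 54 via N15 → N2 → N4 → N8 → N16 → N13.
So from N15 the first move is to N2.

N2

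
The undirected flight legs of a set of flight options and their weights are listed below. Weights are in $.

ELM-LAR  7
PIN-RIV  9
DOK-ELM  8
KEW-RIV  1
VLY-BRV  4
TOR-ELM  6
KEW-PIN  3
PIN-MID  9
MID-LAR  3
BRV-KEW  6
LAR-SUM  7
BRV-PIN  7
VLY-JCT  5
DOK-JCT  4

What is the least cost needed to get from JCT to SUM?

$26

Running Dijkstra from JCT:
JCT: 0
DOK: 4  (via JCT)
VLY: 5  (via JCT)
BRV: 9  (via VLY)
ELM: 12  (via DOK)
KEW: 15  (via BRV)
RIV: 16  (via KEW)
PIN: 16  (via BRV)
TOR: 18  (via ELM)
LAR: 19  (via ELM)
MID: 22  (via LAR)
SUM: 26  (via LAR)
Shortest route: JCT → DOK → ELM → LAR → SUM = $26.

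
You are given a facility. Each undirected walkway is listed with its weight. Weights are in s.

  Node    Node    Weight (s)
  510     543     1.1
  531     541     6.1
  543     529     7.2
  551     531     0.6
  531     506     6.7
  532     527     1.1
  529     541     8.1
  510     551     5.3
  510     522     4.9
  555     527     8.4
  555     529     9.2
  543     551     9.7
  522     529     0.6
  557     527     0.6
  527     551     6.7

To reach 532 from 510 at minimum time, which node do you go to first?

Enumerating some paths:
510 → 522 → 529 → 555 → 527 → 532: 4.9+0.6+9.2+8.4+1.1 = 24.2
510 → 551 → 527 → 532: 5.3+6.7+1.1 = 13.1
510 → 543 → 551 → 527 → 532: 1.1+9.7+6.7+1.1 = 18.6
The minimum is 13.1 s via 510 → 551 → 527 → 532.
So from 510 the first move is to 551.

551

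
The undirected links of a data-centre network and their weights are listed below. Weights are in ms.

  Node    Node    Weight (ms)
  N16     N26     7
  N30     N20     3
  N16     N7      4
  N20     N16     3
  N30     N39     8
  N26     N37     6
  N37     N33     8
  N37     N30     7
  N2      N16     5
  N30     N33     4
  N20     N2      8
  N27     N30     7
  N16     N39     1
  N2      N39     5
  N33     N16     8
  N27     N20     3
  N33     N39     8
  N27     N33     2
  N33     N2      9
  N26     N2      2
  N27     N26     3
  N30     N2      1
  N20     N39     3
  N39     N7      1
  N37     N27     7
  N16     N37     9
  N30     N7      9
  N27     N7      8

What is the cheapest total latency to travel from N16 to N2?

5 ms

Candidate routes:
N16 - N39 - N2: 1+5 = 6
N16 - N20 - N30 - N2: 3+3+1 = 7
N16 - N2: 5 = 5
The minimum is 5 ms via N16 - N2.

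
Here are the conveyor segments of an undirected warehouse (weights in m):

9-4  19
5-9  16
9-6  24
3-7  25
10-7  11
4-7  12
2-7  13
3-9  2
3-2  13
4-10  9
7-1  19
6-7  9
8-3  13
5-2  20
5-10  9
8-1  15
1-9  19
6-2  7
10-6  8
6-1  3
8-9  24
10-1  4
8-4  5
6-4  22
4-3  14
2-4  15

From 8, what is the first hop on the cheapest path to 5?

Candidate routes:
8 - 4 - 10 - 5: 5+9+9 = 23
8 - 1 - 10 - 5: 15+4+9 = 28
Cheapest is 8 - 4 - 10 - 5 at 23 m.
So from 8 the first move is to 4.

4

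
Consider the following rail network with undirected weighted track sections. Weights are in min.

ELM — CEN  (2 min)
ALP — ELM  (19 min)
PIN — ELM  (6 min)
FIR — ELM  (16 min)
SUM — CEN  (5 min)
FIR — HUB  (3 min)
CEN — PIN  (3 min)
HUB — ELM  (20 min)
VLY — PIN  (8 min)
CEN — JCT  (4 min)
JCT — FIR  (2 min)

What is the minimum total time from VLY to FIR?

17 min

Settle nodes by increasing distance from VLY:
VLY: 0
PIN: 8  (via VLY)
CEN: 11  (via PIN)
ELM: 13  (via CEN)
JCT: 15  (via CEN)
SUM: 16  (via CEN)
FIR: 17  (via JCT)
Shortest route: VLY–PIN–CEN–JCT–FIR = 17 min.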